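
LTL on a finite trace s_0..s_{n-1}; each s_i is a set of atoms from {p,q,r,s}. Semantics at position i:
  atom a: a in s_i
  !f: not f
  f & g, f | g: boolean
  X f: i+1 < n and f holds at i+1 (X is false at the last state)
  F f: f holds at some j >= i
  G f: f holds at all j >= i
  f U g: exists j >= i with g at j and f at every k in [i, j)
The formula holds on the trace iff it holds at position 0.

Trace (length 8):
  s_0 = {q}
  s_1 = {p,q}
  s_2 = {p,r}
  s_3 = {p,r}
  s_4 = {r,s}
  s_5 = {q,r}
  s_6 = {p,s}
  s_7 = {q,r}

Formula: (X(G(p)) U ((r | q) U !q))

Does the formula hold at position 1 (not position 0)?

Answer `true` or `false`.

s_0={q}: (X(G(p)) U ((r | q) U !q))=True X(G(p))=False G(p)=False p=False ((r | q) U !q)=True (r | q)=True r=False q=True !q=False
s_1={p,q}: (X(G(p)) U ((r | q) U !q))=True X(G(p))=False G(p)=False p=True ((r | q) U !q)=True (r | q)=True r=False q=True !q=False
s_2={p,r}: (X(G(p)) U ((r | q) U !q))=True X(G(p))=False G(p)=False p=True ((r | q) U !q)=True (r | q)=True r=True q=False !q=True
s_3={p,r}: (X(G(p)) U ((r | q) U !q))=True X(G(p))=False G(p)=False p=True ((r | q) U !q)=True (r | q)=True r=True q=False !q=True
s_4={r,s}: (X(G(p)) U ((r | q) U !q))=True X(G(p))=False G(p)=False p=False ((r | q) U !q)=True (r | q)=True r=True q=False !q=True
s_5={q,r}: (X(G(p)) U ((r | q) U !q))=True X(G(p))=False G(p)=False p=False ((r | q) U !q)=True (r | q)=True r=True q=True !q=False
s_6={p,s}: (X(G(p)) U ((r | q) U !q))=True X(G(p))=False G(p)=False p=True ((r | q) U !q)=True (r | q)=False r=False q=False !q=True
s_7={q,r}: (X(G(p)) U ((r | q) U !q))=False X(G(p))=False G(p)=False p=False ((r | q) U !q)=False (r | q)=True r=True q=True !q=False
Evaluating at position 1: result = True

Answer: true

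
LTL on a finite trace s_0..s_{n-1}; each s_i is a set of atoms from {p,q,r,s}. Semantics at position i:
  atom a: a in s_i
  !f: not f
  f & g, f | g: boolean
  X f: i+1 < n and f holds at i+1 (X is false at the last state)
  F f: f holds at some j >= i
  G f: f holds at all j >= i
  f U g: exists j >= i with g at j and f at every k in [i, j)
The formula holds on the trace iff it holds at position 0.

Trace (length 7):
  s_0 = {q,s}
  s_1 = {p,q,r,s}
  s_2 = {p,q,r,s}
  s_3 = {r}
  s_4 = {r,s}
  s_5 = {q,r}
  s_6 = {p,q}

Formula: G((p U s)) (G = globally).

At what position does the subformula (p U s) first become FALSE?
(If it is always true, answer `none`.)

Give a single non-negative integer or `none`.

Answer: 3

Derivation:
s_0={q,s}: (p U s)=True p=False s=True
s_1={p,q,r,s}: (p U s)=True p=True s=True
s_2={p,q,r,s}: (p U s)=True p=True s=True
s_3={r}: (p U s)=False p=False s=False
s_4={r,s}: (p U s)=True p=False s=True
s_5={q,r}: (p U s)=False p=False s=False
s_6={p,q}: (p U s)=False p=True s=False
G((p U s)) holds globally = False
First violation at position 3.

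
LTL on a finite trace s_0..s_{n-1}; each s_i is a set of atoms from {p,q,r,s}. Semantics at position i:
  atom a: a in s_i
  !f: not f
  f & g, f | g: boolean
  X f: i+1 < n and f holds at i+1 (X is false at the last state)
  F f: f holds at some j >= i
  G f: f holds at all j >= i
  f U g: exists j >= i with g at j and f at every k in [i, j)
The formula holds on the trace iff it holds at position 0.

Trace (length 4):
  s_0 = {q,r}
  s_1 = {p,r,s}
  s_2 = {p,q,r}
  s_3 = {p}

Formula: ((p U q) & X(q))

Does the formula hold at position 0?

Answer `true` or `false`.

Answer: false

Derivation:
s_0={q,r}: ((p U q) & X(q))=False (p U q)=True p=False q=True X(q)=False
s_1={p,r,s}: ((p U q) & X(q))=True (p U q)=True p=True q=False X(q)=True
s_2={p,q,r}: ((p U q) & X(q))=False (p U q)=True p=True q=True X(q)=False
s_3={p}: ((p U q) & X(q))=False (p U q)=False p=True q=False X(q)=False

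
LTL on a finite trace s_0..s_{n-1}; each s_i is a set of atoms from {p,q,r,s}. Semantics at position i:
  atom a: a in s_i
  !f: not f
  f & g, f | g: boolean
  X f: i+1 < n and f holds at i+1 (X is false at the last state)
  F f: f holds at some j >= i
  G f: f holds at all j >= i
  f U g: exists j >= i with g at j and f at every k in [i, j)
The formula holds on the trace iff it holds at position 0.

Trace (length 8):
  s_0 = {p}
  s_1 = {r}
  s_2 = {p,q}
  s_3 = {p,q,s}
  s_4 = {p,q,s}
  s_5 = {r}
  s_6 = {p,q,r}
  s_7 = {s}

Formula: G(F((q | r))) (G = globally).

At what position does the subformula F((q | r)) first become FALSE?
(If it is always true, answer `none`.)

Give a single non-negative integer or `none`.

Answer: 7

Derivation:
s_0={p}: F((q | r))=True (q | r)=False q=False r=False
s_1={r}: F((q | r))=True (q | r)=True q=False r=True
s_2={p,q}: F((q | r))=True (q | r)=True q=True r=False
s_3={p,q,s}: F((q | r))=True (q | r)=True q=True r=False
s_4={p,q,s}: F((q | r))=True (q | r)=True q=True r=False
s_5={r}: F((q | r))=True (q | r)=True q=False r=True
s_6={p,q,r}: F((q | r))=True (q | r)=True q=True r=True
s_7={s}: F((q | r))=False (q | r)=False q=False r=False
G(F((q | r))) holds globally = False
First violation at position 7.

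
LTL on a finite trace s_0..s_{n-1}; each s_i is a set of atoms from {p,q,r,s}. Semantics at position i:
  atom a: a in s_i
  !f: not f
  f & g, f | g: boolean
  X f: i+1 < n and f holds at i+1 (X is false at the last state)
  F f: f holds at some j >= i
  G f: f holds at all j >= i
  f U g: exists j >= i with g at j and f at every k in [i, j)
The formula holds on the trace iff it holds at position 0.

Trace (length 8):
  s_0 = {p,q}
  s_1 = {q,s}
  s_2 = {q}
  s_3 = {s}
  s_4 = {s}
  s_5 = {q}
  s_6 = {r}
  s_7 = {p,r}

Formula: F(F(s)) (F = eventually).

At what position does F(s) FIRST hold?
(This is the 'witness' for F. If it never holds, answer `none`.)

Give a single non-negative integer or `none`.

s_0={p,q}: F(s)=True s=False
s_1={q,s}: F(s)=True s=True
s_2={q}: F(s)=True s=False
s_3={s}: F(s)=True s=True
s_4={s}: F(s)=True s=True
s_5={q}: F(s)=False s=False
s_6={r}: F(s)=False s=False
s_7={p,r}: F(s)=False s=False
F(F(s)) holds; first witness at position 0.

Answer: 0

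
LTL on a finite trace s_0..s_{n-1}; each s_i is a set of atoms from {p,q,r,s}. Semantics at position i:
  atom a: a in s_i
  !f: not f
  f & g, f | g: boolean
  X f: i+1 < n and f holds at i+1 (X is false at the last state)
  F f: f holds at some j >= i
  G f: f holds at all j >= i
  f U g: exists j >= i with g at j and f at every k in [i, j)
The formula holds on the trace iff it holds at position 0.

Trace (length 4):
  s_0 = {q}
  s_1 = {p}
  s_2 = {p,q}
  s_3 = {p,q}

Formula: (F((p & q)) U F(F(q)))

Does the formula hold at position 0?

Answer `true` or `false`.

Answer: true

Derivation:
s_0={q}: (F((p & q)) U F(F(q)))=True F((p & q))=True (p & q)=False p=False q=True F(F(q))=True F(q)=True
s_1={p}: (F((p & q)) U F(F(q)))=True F((p & q))=True (p & q)=False p=True q=False F(F(q))=True F(q)=True
s_2={p,q}: (F((p & q)) U F(F(q)))=True F((p & q))=True (p & q)=True p=True q=True F(F(q))=True F(q)=True
s_3={p,q}: (F((p & q)) U F(F(q)))=True F((p & q))=True (p & q)=True p=True q=True F(F(q))=True F(q)=True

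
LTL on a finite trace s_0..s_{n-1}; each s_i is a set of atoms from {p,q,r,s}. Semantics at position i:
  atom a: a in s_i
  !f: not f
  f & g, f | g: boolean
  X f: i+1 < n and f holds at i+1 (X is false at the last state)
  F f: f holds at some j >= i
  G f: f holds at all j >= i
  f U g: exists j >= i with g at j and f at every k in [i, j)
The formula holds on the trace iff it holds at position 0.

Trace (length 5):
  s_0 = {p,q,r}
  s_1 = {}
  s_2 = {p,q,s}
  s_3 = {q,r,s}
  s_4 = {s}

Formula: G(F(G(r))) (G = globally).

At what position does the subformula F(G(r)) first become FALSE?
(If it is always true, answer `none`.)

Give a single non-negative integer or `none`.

Answer: 0

Derivation:
s_0={p,q,r}: F(G(r))=False G(r)=False r=True
s_1={}: F(G(r))=False G(r)=False r=False
s_2={p,q,s}: F(G(r))=False G(r)=False r=False
s_3={q,r,s}: F(G(r))=False G(r)=False r=True
s_4={s}: F(G(r))=False G(r)=False r=False
G(F(G(r))) holds globally = False
First violation at position 0.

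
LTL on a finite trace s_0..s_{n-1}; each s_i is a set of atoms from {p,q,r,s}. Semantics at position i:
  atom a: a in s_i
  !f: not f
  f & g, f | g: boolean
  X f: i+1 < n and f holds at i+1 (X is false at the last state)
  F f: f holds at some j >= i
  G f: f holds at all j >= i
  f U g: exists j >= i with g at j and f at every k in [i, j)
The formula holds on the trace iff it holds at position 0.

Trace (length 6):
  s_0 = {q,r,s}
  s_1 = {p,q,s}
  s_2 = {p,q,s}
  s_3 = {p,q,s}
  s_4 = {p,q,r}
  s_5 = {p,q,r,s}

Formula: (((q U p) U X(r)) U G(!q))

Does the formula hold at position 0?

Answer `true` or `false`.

Answer: false

Derivation:
s_0={q,r,s}: (((q U p) U X(r)) U G(!q))=False ((q U p) U X(r))=True (q U p)=True q=True p=False X(r)=False r=True G(!q)=False !q=False
s_1={p,q,s}: (((q U p) U X(r)) U G(!q))=False ((q U p) U X(r))=True (q U p)=True q=True p=True X(r)=False r=False G(!q)=False !q=False
s_2={p,q,s}: (((q U p) U X(r)) U G(!q))=False ((q U p) U X(r))=True (q U p)=True q=True p=True X(r)=False r=False G(!q)=False !q=False
s_3={p,q,s}: (((q U p) U X(r)) U G(!q))=False ((q U p) U X(r))=True (q U p)=True q=True p=True X(r)=True r=False G(!q)=False !q=False
s_4={p,q,r}: (((q U p) U X(r)) U G(!q))=False ((q U p) U X(r))=True (q U p)=True q=True p=True X(r)=True r=True G(!q)=False !q=False
s_5={p,q,r,s}: (((q U p) U X(r)) U G(!q))=False ((q U p) U X(r))=False (q U p)=True q=True p=True X(r)=False r=True G(!q)=False !q=False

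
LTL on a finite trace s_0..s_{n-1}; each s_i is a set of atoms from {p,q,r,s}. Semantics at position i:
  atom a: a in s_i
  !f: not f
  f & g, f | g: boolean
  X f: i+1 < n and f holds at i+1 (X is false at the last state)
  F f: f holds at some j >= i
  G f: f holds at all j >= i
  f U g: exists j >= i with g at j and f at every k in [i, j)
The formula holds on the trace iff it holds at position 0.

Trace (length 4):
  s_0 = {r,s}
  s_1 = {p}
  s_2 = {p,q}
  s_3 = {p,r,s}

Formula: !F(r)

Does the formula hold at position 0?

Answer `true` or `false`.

s_0={r,s}: !F(r)=False F(r)=True r=True
s_1={p}: !F(r)=False F(r)=True r=False
s_2={p,q}: !F(r)=False F(r)=True r=False
s_3={p,r,s}: !F(r)=False F(r)=True r=True

Answer: false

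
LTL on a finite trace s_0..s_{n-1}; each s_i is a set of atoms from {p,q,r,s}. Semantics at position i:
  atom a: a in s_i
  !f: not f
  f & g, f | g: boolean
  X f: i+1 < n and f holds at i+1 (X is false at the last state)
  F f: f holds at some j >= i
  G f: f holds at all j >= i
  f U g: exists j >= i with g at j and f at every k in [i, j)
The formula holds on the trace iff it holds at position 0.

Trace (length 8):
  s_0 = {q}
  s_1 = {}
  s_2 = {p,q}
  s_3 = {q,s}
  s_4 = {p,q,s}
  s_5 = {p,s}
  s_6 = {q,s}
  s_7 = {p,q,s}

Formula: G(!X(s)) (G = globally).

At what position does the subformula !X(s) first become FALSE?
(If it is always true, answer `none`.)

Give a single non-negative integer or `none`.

Answer: 2

Derivation:
s_0={q}: !X(s)=True X(s)=False s=False
s_1={}: !X(s)=True X(s)=False s=False
s_2={p,q}: !X(s)=False X(s)=True s=False
s_3={q,s}: !X(s)=False X(s)=True s=True
s_4={p,q,s}: !X(s)=False X(s)=True s=True
s_5={p,s}: !X(s)=False X(s)=True s=True
s_6={q,s}: !X(s)=False X(s)=True s=True
s_7={p,q,s}: !X(s)=True X(s)=False s=True
G(!X(s)) holds globally = False
First violation at position 2.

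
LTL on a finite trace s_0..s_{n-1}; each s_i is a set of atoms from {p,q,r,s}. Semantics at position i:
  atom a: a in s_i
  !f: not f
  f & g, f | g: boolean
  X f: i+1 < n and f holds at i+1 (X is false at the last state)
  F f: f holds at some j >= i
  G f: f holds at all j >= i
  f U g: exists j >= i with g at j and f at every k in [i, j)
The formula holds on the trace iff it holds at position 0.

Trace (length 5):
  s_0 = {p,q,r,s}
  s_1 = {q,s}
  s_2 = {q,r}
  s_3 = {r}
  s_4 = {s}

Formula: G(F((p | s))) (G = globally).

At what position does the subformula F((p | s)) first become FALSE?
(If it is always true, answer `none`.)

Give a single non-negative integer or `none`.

Answer: none

Derivation:
s_0={p,q,r,s}: F((p | s))=True (p | s)=True p=True s=True
s_1={q,s}: F((p | s))=True (p | s)=True p=False s=True
s_2={q,r}: F((p | s))=True (p | s)=False p=False s=False
s_3={r}: F((p | s))=True (p | s)=False p=False s=False
s_4={s}: F((p | s))=True (p | s)=True p=False s=True
G(F((p | s))) holds globally = True
No violation — formula holds at every position.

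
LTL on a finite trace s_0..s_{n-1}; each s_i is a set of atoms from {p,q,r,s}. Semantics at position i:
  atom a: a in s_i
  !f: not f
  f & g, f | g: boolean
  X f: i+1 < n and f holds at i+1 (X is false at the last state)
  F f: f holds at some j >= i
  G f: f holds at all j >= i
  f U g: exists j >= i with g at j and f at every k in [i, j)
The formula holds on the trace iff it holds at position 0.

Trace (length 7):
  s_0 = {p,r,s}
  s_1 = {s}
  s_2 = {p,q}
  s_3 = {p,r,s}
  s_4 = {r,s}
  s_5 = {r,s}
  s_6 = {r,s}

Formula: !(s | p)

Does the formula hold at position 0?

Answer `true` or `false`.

s_0={p,r,s}: !(s | p)=False (s | p)=True s=True p=True
s_1={s}: !(s | p)=False (s | p)=True s=True p=False
s_2={p,q}: !(s | p)=False (s | p)=True s=False p=True
s_3={p,r,s}: !(s | p)=False (s | p)=True s=True p=True
s_4={r,s}: !(s | p)=False (s | p)=True s=True p=False
s_5={r,s}: !(s | p)=False (s | p)=True s=True p=False
s_6={r,s}: !(s | p)=False (s | p)=True s=True p=False

Answer: false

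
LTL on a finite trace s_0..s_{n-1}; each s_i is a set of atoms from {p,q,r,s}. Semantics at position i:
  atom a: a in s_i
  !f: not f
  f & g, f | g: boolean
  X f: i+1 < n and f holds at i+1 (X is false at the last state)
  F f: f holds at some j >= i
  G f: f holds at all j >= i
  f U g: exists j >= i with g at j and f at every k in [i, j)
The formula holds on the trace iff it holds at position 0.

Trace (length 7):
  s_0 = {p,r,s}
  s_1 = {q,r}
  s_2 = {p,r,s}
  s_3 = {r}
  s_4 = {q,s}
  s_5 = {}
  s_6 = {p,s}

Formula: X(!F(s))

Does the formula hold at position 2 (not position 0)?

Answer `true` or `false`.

Answer: false

Derivation:
s_0={p,r,s}: X(!F(s))=False !F(s)=False F(s)=True s=True
s_1={q,r}: X(!F(s))=False !F(s)=False F(s)=True s=False
s_2={p,r,s}: X(!F(s))=False !F(s)=False F(s)=True s=True
s_3={r}: X(!F(s))=False !F(s)=False F(s)=True s=False
s_4={q,s}: X(!F(s))=False !F(s)=False F(s)=True s=True
s_5={}: X(!F(s))=False !F(s)=False F(s)=True s=False
s_6={p,s}: X(!F(s))=False !F(s)=False F(s)=True s=True
Evaluating at position 2: result = False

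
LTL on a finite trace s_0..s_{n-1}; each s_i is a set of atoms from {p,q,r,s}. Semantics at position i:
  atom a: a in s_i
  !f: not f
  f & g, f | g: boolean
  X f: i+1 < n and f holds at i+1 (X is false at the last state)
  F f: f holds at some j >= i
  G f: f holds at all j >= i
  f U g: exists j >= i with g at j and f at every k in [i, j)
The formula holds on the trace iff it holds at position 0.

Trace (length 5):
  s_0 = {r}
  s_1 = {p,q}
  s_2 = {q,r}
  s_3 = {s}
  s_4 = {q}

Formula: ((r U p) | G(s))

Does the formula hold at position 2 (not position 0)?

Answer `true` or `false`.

Answer: false

Derivation:
s_0={r}: ((r U p) | G(s))=True (r U p)=True r=True p=False G(s)=False s=False
s_1={p,q}: ((r U p) | G(s))=True (r U p)=True r=False p=True G(s)=False s=False
s_2={q,r}: ((r U p) | G(s))=False (r U p)=False r=True p=False G(s)=False s=False
s_3={s}: ((r U p) | G(s))=False (r U p)=False r=False p=False G(s)=False s=True
s_4={q}: ((r U p) | G(s))=False (r U p)=False r=False p=False G(s)=False s=False
Evaluating at position 2: result = False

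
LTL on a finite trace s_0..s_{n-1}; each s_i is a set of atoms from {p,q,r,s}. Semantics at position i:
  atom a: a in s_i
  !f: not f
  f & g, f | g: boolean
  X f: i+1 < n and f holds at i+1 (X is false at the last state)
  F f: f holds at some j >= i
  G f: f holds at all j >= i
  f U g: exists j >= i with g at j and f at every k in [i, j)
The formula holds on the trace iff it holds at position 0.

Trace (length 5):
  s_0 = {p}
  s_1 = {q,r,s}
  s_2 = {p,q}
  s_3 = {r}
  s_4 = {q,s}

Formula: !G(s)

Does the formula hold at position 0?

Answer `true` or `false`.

Answer: true

Derivation:
s_0={p}: !G(s)=True G(s)=False s=False
s_1={q,r,s}: !G(s)=True G(s)=False s=True
s_2={p,q}: !G(s)=True G(s)=False s=False
s_3={r}: !G(s)=True G(s)=False s=False
s_4={q,s}: !G(s)=False G(s)=True s=True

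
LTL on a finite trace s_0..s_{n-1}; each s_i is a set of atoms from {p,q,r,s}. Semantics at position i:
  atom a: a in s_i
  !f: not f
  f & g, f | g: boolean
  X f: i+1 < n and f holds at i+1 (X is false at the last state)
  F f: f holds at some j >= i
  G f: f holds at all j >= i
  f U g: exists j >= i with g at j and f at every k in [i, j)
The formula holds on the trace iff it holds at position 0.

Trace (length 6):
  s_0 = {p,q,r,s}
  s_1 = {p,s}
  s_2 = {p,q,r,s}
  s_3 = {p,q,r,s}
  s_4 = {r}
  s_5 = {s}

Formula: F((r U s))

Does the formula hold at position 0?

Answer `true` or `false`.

Answer: true

Derivation:
s_0={p,q,r,s}: F((r U s))=True (r U s)=True r=True s=True
s_1={p,s}: F((r U s))=True (r U s)=True r=False s=True
s_2={p,q,r,s}: F((r U s))=True (r U s)=True r=True s=True
s_3={p,q,r,s}: F((r U s))=True (r U s)=True r=True s=True
s_4={r}: F((r U s))=True (r U s)=True r=True s=False
s_5={s}: F((r U s))=True (r U s)=True r=False s=True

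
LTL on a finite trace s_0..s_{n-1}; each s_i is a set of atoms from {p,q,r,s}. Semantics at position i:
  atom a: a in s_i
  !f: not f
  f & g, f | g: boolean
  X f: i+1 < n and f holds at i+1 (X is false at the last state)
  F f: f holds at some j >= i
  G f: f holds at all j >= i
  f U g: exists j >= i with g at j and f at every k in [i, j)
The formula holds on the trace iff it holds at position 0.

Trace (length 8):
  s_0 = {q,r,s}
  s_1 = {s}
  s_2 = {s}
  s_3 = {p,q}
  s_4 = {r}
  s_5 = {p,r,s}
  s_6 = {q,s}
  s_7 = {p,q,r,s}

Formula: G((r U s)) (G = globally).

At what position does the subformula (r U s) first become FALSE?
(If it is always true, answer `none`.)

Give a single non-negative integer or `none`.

Answer: 3

Derivation:
s_0={q,r,s}: (r U s)=True r=True s=True
s_1={s}: (r U s)=True r=False s=True
s_2={s}: (r U s)=True r=False s=True
s_3={p,q}: (r U s)=False r=False s=False
s_4={r}: (r U s)=True r=True s=False
s_5={p,r,s}: (r U s)=True r=True s=True
s_6={q,s}: (r U s)=True r=False s=True
s_7={p,q,r,s}: (r U s)=True r=True s=True
G((r U s)) holds globally = False
First violation at position 3.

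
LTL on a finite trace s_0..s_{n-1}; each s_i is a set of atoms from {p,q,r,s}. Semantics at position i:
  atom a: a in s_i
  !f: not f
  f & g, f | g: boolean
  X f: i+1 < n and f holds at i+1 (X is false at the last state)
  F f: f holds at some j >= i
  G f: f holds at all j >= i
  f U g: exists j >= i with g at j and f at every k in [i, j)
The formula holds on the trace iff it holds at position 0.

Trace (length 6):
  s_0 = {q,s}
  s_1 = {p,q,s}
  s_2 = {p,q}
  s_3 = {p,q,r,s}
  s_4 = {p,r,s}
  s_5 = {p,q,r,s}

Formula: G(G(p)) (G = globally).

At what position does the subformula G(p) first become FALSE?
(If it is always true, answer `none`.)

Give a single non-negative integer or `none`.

Answer: 0

Derivation:
s_0={q,s}: G(p)=False p=False
s_1={p,q,s}: G(p)=True p=True
s_2={p,q}: G(p)=True p=True
s_3={p,q,r,s}: G(p)=True p=True
s_4={p,r,s}: G(p)=True p=True
s_5={p,q,r,s}: G(p)=True p=True
G(G(p)) holds globally = False
First violation at position 0.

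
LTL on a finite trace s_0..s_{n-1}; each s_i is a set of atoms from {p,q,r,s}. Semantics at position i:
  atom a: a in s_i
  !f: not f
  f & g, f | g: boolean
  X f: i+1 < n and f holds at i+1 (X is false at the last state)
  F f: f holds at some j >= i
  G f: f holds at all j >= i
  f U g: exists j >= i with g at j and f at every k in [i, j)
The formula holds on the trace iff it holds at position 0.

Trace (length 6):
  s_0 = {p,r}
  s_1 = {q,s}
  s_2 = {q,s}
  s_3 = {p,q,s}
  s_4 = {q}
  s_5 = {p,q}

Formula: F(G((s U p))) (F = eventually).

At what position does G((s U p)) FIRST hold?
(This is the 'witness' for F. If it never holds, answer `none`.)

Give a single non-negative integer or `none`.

Answer: 5

Derivation:
s_0={p,r}: G((s U p))=False (s U p)=True s=False p=True
s_1={q,s}: G((s U p))=False (s U p)=True s=True p=False
s_2={q,s}: G((s U p))=False (s U p)=True s=True p=False
s_3={p,q,s}: G((s U p))=False (s U p)=True s=True p=True
s_4={q}: G((s U p))=False (s U p)=False s=False p=False
s_5={p,q}: G((s U p))=True (s U p)=True s=False p=True
F(G((s U p))) holds; first witness at position 5.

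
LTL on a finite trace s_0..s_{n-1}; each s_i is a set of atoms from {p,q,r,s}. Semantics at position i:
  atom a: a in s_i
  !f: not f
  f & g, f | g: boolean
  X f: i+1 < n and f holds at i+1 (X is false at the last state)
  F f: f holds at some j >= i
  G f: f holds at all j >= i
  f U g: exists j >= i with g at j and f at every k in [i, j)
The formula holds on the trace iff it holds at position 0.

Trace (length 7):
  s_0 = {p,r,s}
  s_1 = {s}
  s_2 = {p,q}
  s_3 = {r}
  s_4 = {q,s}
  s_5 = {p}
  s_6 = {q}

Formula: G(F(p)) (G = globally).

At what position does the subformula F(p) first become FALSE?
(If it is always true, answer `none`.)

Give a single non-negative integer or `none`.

Answer: 6

Derivation:
s_0={p,r,s}: F(p)=True p=True
s_1={s}: F(p)=True p=False
s_2={p,q}: F(p)=True p=True
s_3={r}: F(p)=True p=False
s_4={q,s}: F(p)=True p=False
s_5={p}: F(p)=True p=True
s_6={q}: F(p)=False p=False
G(F(p)) holds globally = False
First violation at position 6.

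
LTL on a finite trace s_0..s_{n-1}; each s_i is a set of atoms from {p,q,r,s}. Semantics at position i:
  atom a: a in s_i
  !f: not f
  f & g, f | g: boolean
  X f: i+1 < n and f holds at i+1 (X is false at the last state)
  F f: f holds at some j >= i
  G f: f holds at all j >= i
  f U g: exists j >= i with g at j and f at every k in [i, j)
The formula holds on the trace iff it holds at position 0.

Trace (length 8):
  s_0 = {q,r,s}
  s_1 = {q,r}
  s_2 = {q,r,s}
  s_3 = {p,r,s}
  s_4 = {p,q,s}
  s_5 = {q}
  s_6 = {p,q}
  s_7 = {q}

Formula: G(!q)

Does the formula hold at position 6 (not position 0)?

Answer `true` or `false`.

s_0={q,r,s}: G(!q)=False !q=False q=True
s_1={q,r}: G(!q)=False !q=False q=True
s_2={q,r,s}: G(!q)=False !q=False q=True
s_3={p,r,s}: G(!q)=False !q=True q=False
s_4={p,q,s}: G(!q)=False !q=False q=True
s_5={q}: G(!q)=False !q=False q=True
s_6={p,q}: G(!q)=False !q=False q=True
s_7={q}: G(!q)=False !q=False q=True
Evaluating at position 6: result = False

Answer: false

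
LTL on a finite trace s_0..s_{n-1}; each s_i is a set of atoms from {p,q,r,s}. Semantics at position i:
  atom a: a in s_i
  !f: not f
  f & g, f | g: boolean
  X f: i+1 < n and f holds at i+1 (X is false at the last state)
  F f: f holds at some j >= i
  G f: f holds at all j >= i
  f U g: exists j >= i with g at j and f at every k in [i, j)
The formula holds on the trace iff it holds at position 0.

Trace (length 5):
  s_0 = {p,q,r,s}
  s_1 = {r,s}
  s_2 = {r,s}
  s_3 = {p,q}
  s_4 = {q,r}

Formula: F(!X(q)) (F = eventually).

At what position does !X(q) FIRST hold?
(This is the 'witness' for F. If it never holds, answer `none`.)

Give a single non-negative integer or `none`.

Answer: 0

Derivation:
s_0={p,q,r,s}: !X(q)=True X(q)=False q=True
s_1={r,s}: !X(q)=True X(q)=False q=False
s_2={r,s}: !X(q)=False X(q)=True q=False
s_3={p,q}: !X(q)=False X(q)=True q=True
s_4={q,r}: !X(q)=True X(q)=False q=True
F(!X(q)) holds; first witness at position 0.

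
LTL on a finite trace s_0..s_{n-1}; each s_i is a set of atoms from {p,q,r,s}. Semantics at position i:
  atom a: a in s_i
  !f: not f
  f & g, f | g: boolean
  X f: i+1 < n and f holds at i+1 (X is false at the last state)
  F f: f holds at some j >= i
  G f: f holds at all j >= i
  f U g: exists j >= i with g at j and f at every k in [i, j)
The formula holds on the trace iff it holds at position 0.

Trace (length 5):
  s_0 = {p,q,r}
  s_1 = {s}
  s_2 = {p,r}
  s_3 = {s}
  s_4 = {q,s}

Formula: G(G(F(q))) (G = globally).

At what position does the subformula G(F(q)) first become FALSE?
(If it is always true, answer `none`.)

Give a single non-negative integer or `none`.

s_0={p,q,r}: G(F(q))=True F(q)=True q=True
s_1={s}: G(F(q))=True F(q)=True q=False
s_2={p,r}: G(F(q))=True F(q)=True q=False
s_3={s}: G(F(q))=True F(q)=True q=False
s_4={q,s}: G(F(q))=True F(q)=True q=True
G(G(F(q))) holds globally = True
No violation — formula holds at every position.

Answer: none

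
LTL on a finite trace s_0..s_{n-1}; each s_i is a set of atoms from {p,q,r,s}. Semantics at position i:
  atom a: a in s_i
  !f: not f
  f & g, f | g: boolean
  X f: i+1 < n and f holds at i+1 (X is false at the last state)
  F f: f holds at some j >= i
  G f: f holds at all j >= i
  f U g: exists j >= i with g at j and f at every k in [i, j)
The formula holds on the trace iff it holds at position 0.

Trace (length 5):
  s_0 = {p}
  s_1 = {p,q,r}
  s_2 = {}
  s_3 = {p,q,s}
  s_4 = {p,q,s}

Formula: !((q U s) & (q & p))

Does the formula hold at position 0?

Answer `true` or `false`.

Answer: true

Derivation:
s_0={p}: !((q U s) & (q & p))=True ((q U s) & (q & p))=False (q U s)=False q=False s=False (q & p)=False p=True
s_1={p,q,r}: !((q U s) & (q & p))=True ((q U s) & (q & p))=False (q U s)=False q=True s=False (q & p)=True p=True
s_2={}: !((q U s) & (q & p))=True ((q U s) & (q & p))=False (q U s)=False q=False s=False (q & p)=False p=False
s_3={p,q,s}: !((q U s) & (q & p))=False ((q U s) & (q & p))=True (q U s)=True q=True s=True (q & p)=True p=True
s_4={p,q,s}: !((q U s) & (q & p))=False ((q U s) & (q & p))=True (q U s)=True q=True s=True (q & p)=True p=True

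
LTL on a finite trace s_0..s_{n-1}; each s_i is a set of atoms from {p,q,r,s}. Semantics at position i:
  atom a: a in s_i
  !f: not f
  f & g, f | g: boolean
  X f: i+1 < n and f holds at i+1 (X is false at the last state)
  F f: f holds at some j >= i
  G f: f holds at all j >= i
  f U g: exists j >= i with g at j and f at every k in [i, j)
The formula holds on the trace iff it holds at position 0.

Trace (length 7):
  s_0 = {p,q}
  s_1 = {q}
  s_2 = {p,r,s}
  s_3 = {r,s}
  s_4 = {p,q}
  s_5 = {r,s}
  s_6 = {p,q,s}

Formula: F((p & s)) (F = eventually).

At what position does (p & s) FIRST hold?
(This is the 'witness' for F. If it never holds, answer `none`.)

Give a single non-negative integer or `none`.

s_0={p,q}: (p & s)=False p=True s=False
s_1={q}: (p & s)=False p=False s=False
s_2={p,r,s}: (p & s)=True p=True s=True
s_3={r,s}: (p & s)=False p=False s=True
s_4={p,q}: (p & s)=False p=True s=False
s_5={r,s}: (p & s)=False p=False s=True
s_6={p,q,s}: (p & s)=True p=True s=True
F((p & s)) holds; first witness at position 2.

Answer: 2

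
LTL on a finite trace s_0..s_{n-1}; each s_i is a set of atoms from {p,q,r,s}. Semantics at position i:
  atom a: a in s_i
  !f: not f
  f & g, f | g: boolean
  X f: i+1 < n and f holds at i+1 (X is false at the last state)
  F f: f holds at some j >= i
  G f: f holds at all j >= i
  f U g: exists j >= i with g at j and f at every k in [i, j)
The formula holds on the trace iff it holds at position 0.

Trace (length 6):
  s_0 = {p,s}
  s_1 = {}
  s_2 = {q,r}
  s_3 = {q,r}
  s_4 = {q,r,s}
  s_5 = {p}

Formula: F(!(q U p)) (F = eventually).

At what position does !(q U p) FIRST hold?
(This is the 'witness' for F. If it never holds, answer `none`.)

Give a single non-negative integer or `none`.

Answer: 1

Derivation:
s_0={p,s}: !(q U p)=False (q U p)=True q=False p=True
s_1={}: !(q U p)=True (q U p)=False q=False p=False
s_2={q,r}: !(q U p)=False (q U p)=True q=True p=False
s_3={q,r}: !(q U p)=False (q U p)=True q=True p=False
s_4={q,r,s}: !(q U p)=False (q U p)=True q=True p=False
s_5={p}: !(q U p)=False (q U p)=True q=False p=True
F(!(q U p)) holds; first witness at position 1.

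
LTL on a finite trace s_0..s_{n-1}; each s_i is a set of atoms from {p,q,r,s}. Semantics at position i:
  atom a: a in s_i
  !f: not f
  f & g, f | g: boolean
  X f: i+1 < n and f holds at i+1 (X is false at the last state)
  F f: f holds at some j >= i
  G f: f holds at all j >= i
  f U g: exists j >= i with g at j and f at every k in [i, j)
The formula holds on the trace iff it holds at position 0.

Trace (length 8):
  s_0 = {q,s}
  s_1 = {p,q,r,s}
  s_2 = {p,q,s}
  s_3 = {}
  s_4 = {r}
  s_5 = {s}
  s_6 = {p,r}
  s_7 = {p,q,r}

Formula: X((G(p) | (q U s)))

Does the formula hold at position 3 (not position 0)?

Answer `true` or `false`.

Answer: false

Derivation:
s_0={q,s}: X((G(p) | (q U s)))=True (G(p) | (q U s))=True G(p)=False p=False (q U s)=True q=True s=True
s_1={p,q,r,s}: X((G(p) | (q U s)))=True (G(p) | (q U s))=True G(p)=False p=True (q U s)=True q=True s=True
s_2={p,q,s}: X((G(p) | (q U s)))=False (G(p) | (q U s))=True G(p)=False p=True (q U s)=True q=True s=True
s_3={}: X((G(p) | (q U s)))=False (G(p) | (q U s))=False G(p)=False p=False (q U s)=False q=False s=False
s_4={r}: X((G(p) | (q U s)))=True (G(p) | (q U s))=False G(p)=False p=False (q U s)=False q=False s=False
s_5={s}: X((G(p) | (q U s)))=True (G(p) | (q U s))=True G(p)=False p=False (q U s)=True q=False s=True
s_6={p,r}: X((G(p) | (q U s)))=True (G(p) | (q U s))=True G(p)=True p=True (q U s)=False q=False s=False
s_7={p,q,r}: X((G(p) | (q U s)))=False (G(p) | (q U s))=True G(p)=True p=True (q U s)=False q=True s=False
Evaluating at position 3: result = False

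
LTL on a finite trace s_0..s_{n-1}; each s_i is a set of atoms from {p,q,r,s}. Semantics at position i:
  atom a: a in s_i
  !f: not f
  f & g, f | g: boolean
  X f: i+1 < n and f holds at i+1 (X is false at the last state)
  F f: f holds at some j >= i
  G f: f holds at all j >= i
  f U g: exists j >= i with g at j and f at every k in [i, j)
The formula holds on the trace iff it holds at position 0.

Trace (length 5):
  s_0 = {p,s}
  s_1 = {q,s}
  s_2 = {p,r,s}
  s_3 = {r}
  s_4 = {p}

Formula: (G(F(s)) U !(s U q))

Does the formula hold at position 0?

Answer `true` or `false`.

s_0={p,s}: (G(F(s)) U !(s U q))=False G(F(s))=False F(s)=True s=True !(s U q)=False (s U q)=True q=False
s_1={q,s}: (G(F(s)) U !(s U q))=False G(F(s))=False F(s)=True s=True !(s U q)=False (s U q)=True q=True
s_2={p,r,s}: (G(F(s)) U !(s U q))=True G(F(s))=False F(s)=True s=True !(s U q)=True (s U q)=False q=False
s_3={r}: (G(F(s)) U !(s U q))=True G(F(s))=False F(s)=False s=False !(s U q)=True (s U q)=False q=False
s_4={p}: (G(F(s)) U !(s U q))=True G(F(s))=False F(s)=False s=False !(s U q)=True (s U q)=False q=False

Answer: false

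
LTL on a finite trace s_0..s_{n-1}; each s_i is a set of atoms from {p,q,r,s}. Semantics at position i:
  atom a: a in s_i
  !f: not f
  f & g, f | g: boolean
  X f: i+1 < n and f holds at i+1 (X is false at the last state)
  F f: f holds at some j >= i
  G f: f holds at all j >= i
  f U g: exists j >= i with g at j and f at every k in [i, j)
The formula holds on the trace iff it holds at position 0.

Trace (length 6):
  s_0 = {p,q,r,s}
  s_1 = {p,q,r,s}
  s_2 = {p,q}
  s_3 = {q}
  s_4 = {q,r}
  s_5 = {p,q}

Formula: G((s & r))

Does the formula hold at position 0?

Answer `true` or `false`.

s_0={p,q,r,s}: G((s & r))=False (s & r)=True s=True r=True
s_1={p,q,r,s}: G((s & r))=False (s & r)=True s=True r=True
s_2={p,q}: G((s & r))=False (s & r)=False s=False r=False
s_3={q}: G((s & r))=False (s & r)=False s=False r=False
s_4={q,r}: G((s & r))=False (s & r)=False s=False r=True
s_5={p,q}: G((s & r))=False (s & r)=False s=False r=False

Answer: false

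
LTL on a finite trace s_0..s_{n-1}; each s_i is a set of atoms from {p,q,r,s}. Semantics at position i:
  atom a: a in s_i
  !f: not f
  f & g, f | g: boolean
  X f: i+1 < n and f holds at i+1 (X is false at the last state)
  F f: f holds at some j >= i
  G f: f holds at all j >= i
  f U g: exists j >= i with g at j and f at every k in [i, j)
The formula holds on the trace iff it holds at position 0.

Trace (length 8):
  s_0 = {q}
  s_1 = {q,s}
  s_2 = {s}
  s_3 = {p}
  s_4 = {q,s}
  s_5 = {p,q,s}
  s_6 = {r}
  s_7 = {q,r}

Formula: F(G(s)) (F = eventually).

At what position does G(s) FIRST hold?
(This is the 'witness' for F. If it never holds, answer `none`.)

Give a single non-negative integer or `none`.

Answer: none

Derivation:
s_0={q}: G(s)=False s=False
s_1={q,s}: G(s)=False s=True
s_2={s}: G(s)=False s=True
s_3={p}: G(s)=False s=False
s_4={q,s}: G(s)=False s=True
s_5={p,q,s}: G(s)=False s=True
s_6={r}: G(s)=False s=False
s_7={q,r}: G(s)=False s=False
F(G(s)) does not hold (no witness exists).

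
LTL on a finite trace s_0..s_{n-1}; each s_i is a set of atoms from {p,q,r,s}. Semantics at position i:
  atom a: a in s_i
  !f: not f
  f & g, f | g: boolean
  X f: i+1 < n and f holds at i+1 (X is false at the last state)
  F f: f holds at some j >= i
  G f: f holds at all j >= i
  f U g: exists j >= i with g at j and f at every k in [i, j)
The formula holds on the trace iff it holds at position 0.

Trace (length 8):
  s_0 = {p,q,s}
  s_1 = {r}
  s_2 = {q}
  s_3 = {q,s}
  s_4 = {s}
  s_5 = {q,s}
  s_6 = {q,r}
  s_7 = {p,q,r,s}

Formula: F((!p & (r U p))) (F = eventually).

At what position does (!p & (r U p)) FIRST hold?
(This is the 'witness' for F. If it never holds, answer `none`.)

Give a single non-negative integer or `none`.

Answer: 6

Derivation:
s_0={p,q,s}: (!p & (r U p))=False !p=False p=True (r U p)=True r=False
s_1={r}: (!p & (r U p))=False !p=True p=False (r U p)=False r=True
s_2={q}: (!p & (r U p))=False !p=True p=False (r U p)=False r=False
s_3={q,s}: (!p & (r U p))=False !p=True p=False (r U p)=False r=False
s_4={s}: (!p & (r U p))=False !p=True p=False (r U p)=False r=False
s_5={q,s}: (!p & (r U p))=False !p=True p=False (r U p)=False r=False
s_6={q,r}: (!p & (r U p))=True !p=True p=False (r U p)=True r=True
s_7={p,q,r,s}: (!p & (r U p))=False !p=False p=True (r U p)=True r=True
F((!p & (r U p))) holds; first witness at position 6.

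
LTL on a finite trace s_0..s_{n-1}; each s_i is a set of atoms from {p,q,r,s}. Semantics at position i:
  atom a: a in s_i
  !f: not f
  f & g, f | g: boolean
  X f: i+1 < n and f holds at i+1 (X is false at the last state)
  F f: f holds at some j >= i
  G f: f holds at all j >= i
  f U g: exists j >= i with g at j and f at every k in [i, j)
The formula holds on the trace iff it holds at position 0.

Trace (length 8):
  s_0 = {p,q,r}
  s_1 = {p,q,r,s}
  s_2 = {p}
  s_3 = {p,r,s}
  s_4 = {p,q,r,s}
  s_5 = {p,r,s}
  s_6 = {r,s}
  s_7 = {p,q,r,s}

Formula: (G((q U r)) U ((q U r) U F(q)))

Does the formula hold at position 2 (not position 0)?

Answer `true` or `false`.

Answer: true

Derivation:
s_0={p,q,r}: (G((q U r)) U ((q U r) U F(q)))=True G((q U r))=False (q U r)=True q=True r=True ((q U r) U F(q))=True F(q)=True
s_1={p,q,r,s}: (G((q U r)) U ((q U r) U F(q)))=True G((q U r))=False (q U r)=True q=True r=True ((q U r) U F(q))=True F(q)=True
s_2={p}: (G((q U r)) U ((q U r) U F(q)))=True G((q U r))=False (q U r)=False q=False r=False ((q U r) U F(q))=True F(q)=True
s_3={p,r,s}: (G((q U r)) U ((q U r) U F(q)))=True G((q U r))=True (q U r)=True q=False r=True ((q U r) U F(q))=True F(q)=True
s_4={p,q,r,s}: (G((q U r)) U ((q U r) U F(q)))=True G((q U r))=True (q U r)=True q=True r=True ((q U r) U F(q))=True F(q)=True
s_5={p,r,s}: (G((q U r)) U ((q U r) U F(q)))=True G((q U r))=True (q U r)=True q=False r=True ((q U r) U F(q))=True F(q)=True
s_6={r,s}: (G((q U r)) U ((q U r) U F(q)))=True G((q U r))=True (q U r)=True q=False r=True ((q U r) U F(q))=True F(q)=True
s_7={p,q,r,s}: (G((q U r)) U ((q U r) U F(q)))=True G((q U r))=True (q U r)=True q=True r=True ((q U r) U F(q))=True F(q)=True
Evaluating at position 2: result = True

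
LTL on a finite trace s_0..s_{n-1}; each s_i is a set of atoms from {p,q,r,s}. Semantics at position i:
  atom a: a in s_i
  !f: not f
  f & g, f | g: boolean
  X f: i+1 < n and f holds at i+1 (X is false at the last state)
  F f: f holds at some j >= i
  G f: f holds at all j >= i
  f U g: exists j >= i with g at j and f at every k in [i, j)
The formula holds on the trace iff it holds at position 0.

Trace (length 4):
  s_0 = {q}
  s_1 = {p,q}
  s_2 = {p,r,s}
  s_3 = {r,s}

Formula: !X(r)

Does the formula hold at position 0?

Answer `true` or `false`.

s_0={q}: !X(r)=True X(r)=False r=False
s_1={p,q}: !X(r)=False X(r)=True r=False
s_2={p,r,s}: !X(r)=False X(r)=True r=True
s_3={r,s}: !X(r)=True X(r)=False r=True

Answer: true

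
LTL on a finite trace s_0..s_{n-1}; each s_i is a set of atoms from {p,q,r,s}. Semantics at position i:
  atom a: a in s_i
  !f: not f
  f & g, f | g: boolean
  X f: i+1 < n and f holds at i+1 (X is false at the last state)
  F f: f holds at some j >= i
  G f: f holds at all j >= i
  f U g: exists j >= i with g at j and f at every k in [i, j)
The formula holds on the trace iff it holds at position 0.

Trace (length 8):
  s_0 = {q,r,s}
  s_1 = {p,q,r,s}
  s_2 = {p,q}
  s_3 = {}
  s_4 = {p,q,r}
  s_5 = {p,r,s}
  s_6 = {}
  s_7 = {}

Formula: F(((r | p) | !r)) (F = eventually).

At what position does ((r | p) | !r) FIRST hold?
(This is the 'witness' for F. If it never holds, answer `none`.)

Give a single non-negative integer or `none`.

Answer: 0

Derivation:
s_0={q,r,s}: ((r | p) | !r)=True (r | p)=True r=True p=False !r=False
s_1={p,q,r,s}: ((r | p) | !r)=True (r | p)=True r=True p=True !r=False
s_2={p,q}: ((r | p) | !r)=True (r | p)=True r=False p=True !r=True
s_3={}: ((r | p) | !r)=True (r | p)=False r=False p=False !r=True
s_4={p,q,r}: ((r | p) | !r)=True (r | p)=True r=True p=True !r=False
s_5={p,r,s}: ((r | p) | !r)=True (r | p)=True r=True p=True !r=False
s_6={}: ((r | p) | !r)=True (r | p)=False r=False p=False !r=True
s_7={}: ((r | p) | !r)=True (r | p)=False r=False p=False !r=True
F(((r | p) | !r)) holds; first witness at position 0.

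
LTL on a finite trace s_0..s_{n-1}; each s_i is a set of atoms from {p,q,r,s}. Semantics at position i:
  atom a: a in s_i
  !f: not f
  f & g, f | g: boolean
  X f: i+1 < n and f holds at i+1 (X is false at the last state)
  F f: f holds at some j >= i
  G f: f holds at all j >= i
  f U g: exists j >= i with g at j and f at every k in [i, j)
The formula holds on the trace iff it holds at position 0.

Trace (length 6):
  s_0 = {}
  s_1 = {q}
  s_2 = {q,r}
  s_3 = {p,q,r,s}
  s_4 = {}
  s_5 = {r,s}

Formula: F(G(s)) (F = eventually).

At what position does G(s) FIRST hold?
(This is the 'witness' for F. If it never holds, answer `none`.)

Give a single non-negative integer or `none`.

Answer: 5

Derivation:
s_0={}: G(s)=False s=False
s_1={q}: G(s)=False s=False
s_2={q,r}: G(s)=False s=False
s_3={p,q,r,s}: G(s)=False s=True
s_4={}: G(s)=False s=False
s_5={r,s}: G(s)=True s=True
F(G(s)) holds; first witness at position 5.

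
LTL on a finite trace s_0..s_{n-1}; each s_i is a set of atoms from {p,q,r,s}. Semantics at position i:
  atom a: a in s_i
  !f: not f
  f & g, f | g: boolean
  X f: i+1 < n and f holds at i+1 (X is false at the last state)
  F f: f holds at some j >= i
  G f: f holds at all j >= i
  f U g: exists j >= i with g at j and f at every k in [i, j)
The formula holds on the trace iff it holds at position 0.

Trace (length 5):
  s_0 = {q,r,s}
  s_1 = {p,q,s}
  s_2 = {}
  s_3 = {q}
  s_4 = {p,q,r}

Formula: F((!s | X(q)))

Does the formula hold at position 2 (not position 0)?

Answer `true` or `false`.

s_0={q,r,s}: F((!s | X(q)))=True (!s | X(q))=True !s=False s=True X(q)=True q=True
s_1={p,q,s}: F((!s | X(q)))=True (!s | X(q))=False !s=False s=True X(q)=False q=True
s_2={}: F((!s | X(q)))=True (!s | X(q))=True !s=True s=False X(q)=True q=False
s_3={q}: F((!s | X(q)))=True (!s | X(q))=True !s=True s=False X(q)=True q=True
s_4={p,q,r}: F((!s | X(q)))=True (!s | X(q))=True !s=True s=False X(q)=False q=True
Evaluating at position 2: result = True

Answer: true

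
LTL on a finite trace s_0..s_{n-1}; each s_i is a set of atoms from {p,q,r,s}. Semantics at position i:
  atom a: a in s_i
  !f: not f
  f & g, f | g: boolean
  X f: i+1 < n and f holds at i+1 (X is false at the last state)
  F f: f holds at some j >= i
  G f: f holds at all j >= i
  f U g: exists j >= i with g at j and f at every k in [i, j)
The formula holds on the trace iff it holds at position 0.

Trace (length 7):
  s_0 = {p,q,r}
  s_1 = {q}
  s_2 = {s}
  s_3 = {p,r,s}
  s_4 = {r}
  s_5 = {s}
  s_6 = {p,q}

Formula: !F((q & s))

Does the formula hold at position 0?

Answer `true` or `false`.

s_0={p,q,r}: !F((q & s))=True F((q & s))=False (q & s)=False q=True s=False
s_1={q}: !F((q & s))=True F((q & s))=False (q & s)=False q=True s=False
s_2={s}: !F((q & s))=True F((q & s))=False (q & s)=False q=False s=True
s_3={p,r,s}: !F((q & s))=True F((q & s))=False (q & s)=False q=False s=True
s_4={r}: !F((q & s))=True F((q & s))=False (q & s)=False q=False s=False
s_5={s}: !F((q & s))=True F((q & s))=False (q & s)=False q=False s=True
s_6={p,q}: !F((q & s))=True F((q & s))=False (q & s)=False q=True s=False

Answer: true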